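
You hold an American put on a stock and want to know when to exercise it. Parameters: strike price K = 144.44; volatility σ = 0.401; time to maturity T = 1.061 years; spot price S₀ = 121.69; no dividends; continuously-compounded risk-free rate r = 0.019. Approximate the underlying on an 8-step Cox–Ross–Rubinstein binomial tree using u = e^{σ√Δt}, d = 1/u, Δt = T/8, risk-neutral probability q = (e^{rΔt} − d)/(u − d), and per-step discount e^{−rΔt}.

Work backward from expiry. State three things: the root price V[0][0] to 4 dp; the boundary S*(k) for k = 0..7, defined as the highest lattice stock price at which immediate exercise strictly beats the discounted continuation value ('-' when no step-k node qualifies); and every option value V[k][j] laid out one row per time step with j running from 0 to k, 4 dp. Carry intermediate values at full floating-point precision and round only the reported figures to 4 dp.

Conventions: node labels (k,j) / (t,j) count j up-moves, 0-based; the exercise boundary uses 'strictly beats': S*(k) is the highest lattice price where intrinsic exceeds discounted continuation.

price = 33.9137
boundary = - - - 78.5214 67.8525 78.5214 90.8679 105.1557
tree:
33.9137
43.6862 23.1703
54.5555 31.7687 13.6819
65.9186 42.1442 20.3395 6.3123
76.5875 53.8304 29.3053 10.4252 1.7482
85.8068 65.9186 40.6045 16.8305 3.3204 0.0000
93.7734 76.5875 53.5721 26.3249 6.3065 0.0000 0.0000
100.6576 85.8068 65.9186 39.2843 11.9781 0.0000 0.0000 0.0000
106.6064 93.7734 76.5875 53.5721 22.7500 0.0000 0.0000 0.0000 0.0000

params: Δt=0.13262 u=1.15724 d=0.86413 q=0.47216 e^(-rΔt)=0.99748
t_8 payoffs: 106.6064 93.7734 76.5875 53.5721 22.7500 0.0000 0.0000 0.0000 0.0000
t_7: node(7,0) S=43.7824 payoff=100.6576 vs cont=100.2941 → 100.6576 [stop]  node(7,1) S=58.6332 payoff=85.8068 vs cont=85.4433 → 85.8068 [stop]  node(7,2) S=78.5214 payoff=65.9186 vs cont=65.5550 → 65.9186 [stop]  node(7,3) S=105.1557 payoff=39.2843 vs cont=38.9208 → 39.2843 [stop]  node(7,4) S=140.8241 payoff=3.6159 vs cont=11.9781 → 11.9781 [wait]  node(7,5) S=188.5912 payoff=0.0000 vs cont=0.0000 → 0.0000 [wait]  node(7,6) S=252.5608 payoff=0.0000 vs cont=0.0000 → 0.0000 [wait]  node(7,7) S=338.2286 payoff=0.0000 vs cont=0.0000 → 0.0000 [wait]  ⇒ S*(7)=105.1557
t_6: node(6,0) S=50.6666 payoff=93.7734 vs cont=93.4099 → 93.7734 [stop]  node(6,1) S=67.8525 payoff=76.5875 vs cont=76.2240 → 76.5875 [stop]  node(6,2) S=90.8679 payoff=53.5721 vs cont=53.2086 → 53.5721 [stop]  node(6,3) S=121.6900 payoff=22.7500 vs cont=26.3249 → 26.3249 [wait]  node(6,4) S=162.9669 payoff=0.0000 vs cont=6.3065 → 6.3065 [wait]  node(6,5) S=218.2447 payoff=0.0000 vs cont=0.0000 → 0.0000 [wait]  node(6,6) S=292.2726 payoff=0.0000 vs cont=0.0000 → 0.0000 [wait]  ⇒ S*(6)=90.8679
t_5: node(5,0) S=58.6332 payoff=85.8068 vs cont=85.4433 → 85.8068 [stop]  node(5,1) S=78.5214 payoff=65.9186 vs cont=65.5550 → 65.9186 [stop]  node(5,2) S=105.1557 payoff=39.2843 vs cont=40.6045 → 40.6045 [wait]  node(5,3) S=140.8241 payoff=3.6159 vs cont=16.8305 → 16.8305 [wait]  node(5,4) S=188.5912 payoff=0.0000 vs cont=3.3204 → 3.3204 [wait]  node(5,5) S=252.5608 payoff=0.0000 vs cont=0.0000 → 0.0000 [wait]  ⇒ S*(5)=78.5214
t_4: node(4,0) S=67.8525 payoff=76.5875 vs cont=76.2240 → 76.5875 [stop]  node(4,1) S=90.8679 payoff=53.5721 vs cont=53.8304 → 53.8304 [wait]  node(4,2) S=121.6900 payoff=22.7500 vs cont=29.3053 → 29.3053 [wait]  node(4,3) S=162.9669 payoff=0.0000 vs cont=10.4252 → 10.4252 [wait]  node(4,4) S=218.2447 payoff=0.0000 vs cont=1.7482 → 1.7482 [wait]  ⇒ S*(4)=67.8525
t_3: node(3,0) S=78.5214 payoff=65.9186 vs cont=65.6767 → 65.9186 [stop]  node(3,1) S=105.1557 payoff=39.2843 vs cont=42.1442 → 42.1442 [wait]  node(3,2) S=140.8241 payoff=3.6159 vs cont=20.3395 → 20.3395 [wait]  node(3,3) S=188.5912 payoff=0.0000 vs cont=6.3123 → 6.3123 [wait]  ⇒ S*(3)=78.5214
t_2: node(2,0) S=90.8679 payoff=53.5721 vs cont=54.5555 → 54.5555 [wait]  node(2,1) S=121.6900 payoff=22.7500 vs cont=31.7687 → 31.7687 [wait]  node(2,2) S=162.9669 payoff=0.0000 vs cont=13.6819 → 13.6819 [wait]  ⇒ S*(2)=-
t_1: node(1,0) S=105.1557 payoff=39.2843 vs cont=43.6862 → 43.6862 [wait]  node(1,1) S=140.8241 payoff=3.6159 vs cont=23.1703 → 23.1703 [wait]  ⇒ S*(1)=-
t_0: node(0,0) S=121.6900 payoff=22.7500 vs cont=33.9137 → 33.9137 [wait]  ⇒ S*(0)=-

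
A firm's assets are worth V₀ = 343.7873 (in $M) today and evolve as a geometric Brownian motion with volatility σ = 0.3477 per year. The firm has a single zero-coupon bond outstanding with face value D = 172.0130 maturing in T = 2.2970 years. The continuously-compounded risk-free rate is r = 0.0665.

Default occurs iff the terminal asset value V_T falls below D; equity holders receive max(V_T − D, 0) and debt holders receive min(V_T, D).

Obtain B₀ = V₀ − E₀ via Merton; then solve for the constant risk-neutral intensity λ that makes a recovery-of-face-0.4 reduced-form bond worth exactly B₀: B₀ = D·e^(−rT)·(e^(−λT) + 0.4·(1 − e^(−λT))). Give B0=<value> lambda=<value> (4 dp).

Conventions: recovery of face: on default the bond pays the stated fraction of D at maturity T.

Apply the equity-as-call identities (strike 172.0130, horizon 2.2970 years):
d₁ = [ln(V₀/D) + (r + σ²/2)T] / (σ√T)
   = [ln(343.7873/172.0130) + (0.0665 + 0.5·0.3477²)·2.2970] / (0.3477·√2.2970)
   = [0.692453 + 0.291599] / 0.526969 = 1.867380
d₂ = d₁ − σ√T = 1.867380 − 0.526969 = 1.340411
N(d₁) = 0.969076,  N(d₂) = 0.909944,  e^(−rT) = 0.858344
E₀ = V₀·N(d₁) − D·e^(−rT)·N(d₂)
   = 343.7873·0.969076 − 172.0130·0.858344·0.909944 = 198.806049
B₀ = V₀ − E₀ = 343.7873 − 198.806049 = 144.981251
e^(−λT) = (B₀·e^(rT)/D − 0.4)/(1 − 0.4) = (144.9813·1.165034/172.0130 − 0.4)/0.6 = 0.96991683
λ = −ln(0.96991683)/2.2970 = 0.013298

B0=144.9813 lambda=0.0133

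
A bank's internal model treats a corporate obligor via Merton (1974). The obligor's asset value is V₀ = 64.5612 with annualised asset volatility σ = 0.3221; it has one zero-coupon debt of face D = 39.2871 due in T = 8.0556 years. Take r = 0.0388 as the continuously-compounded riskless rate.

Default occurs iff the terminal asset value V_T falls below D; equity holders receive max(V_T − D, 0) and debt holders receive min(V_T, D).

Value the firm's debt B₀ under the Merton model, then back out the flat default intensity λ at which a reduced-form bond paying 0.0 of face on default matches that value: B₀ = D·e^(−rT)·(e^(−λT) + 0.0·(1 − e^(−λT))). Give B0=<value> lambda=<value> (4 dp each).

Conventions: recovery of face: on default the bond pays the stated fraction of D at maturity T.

Apply the equity-as-call identities (strike 39.2871, horizon 8.0556 years):
d₁ = [ln(V₀/D) + (r + σ²/2)T] / (σ√T)
   = [ln(64.5612/39.2871) + (0.0388 + 0.5·0.3221²)·8.0556] / (0.3221·√8.0556)
   = [0.496717 + 0.730435] / 0.914197 = 1.342329
d₂ = d₁ − σ√T = 1.342329 − 0.914197 = 0.428132
N(d₁) = 0.910255,  N(d₂) = 0.665722,  e^(−rT) = 0.731574
E₀ = V₀·N(d₁) − D·e^(−rT)·N(d₂)
   = 64.5612·0.910255 − 39.2871·0.731574·0.665722 = 39.633371
B₀ = V₀ − E₀ = 64.5612 − 39.633371 = 24.927829
e^(−λT) = (B₀·e^(rT)/D − 0)/(1 − 0) = (24.9278·1.366916/39.2871 − 0)/1 = 0.86731305
λ = −ln(0.86731305)/8.0556 = 0.017672

B0=24.9278 lambda=0.0177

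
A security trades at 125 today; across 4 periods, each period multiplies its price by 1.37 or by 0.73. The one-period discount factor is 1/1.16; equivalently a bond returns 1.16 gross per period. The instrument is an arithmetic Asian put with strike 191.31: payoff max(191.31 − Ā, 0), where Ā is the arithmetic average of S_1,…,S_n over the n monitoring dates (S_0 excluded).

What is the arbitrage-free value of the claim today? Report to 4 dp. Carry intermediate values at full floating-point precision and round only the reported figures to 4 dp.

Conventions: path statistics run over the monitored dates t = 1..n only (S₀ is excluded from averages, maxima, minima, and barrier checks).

Under the martingale measure an up-move has probability p* = 0.6719; value the claim as the probability-weighted average of per-path payoffs, discounted 4 periods at R = 1.16.
Enumerate all 2^4 = 16 price paths (U = up ×1.37, D = down ×0.73); each path with k up-moves has probability p*^k·(1−p*)^(4−k).
DDDD: Ā=60.4969, payoff=130.8131, prob=0.011592
UDDD: Ā=113.5352, payoff=77.7748, prob=0.023736
DUDD: Ā=93.5352, payoff=97.7748, prob=0.023736
UUDD: Ā=175.5387, payoff=15.7713, prob=0.048602
DDUD: Ā=78.9352, payoff=112.3748, prob=0.023736
UDUD: Ā=148.1387, payoff=43.1713, prob=0.048602
DUUD: Ā=128.1387, payoff=63.1713, prob=0.048602
UUUD: Ā=240.4794, payoff=0.0000, prob=0.099519
DDDU: Ā=68.2772, payoff=123.0328, prob=0.023736
UDDU: Ā=128.1367, payoff=63.1733, prob=0.048602
DUDU: Ā=108.1367, payoff=83.1733, prob=0.048602
UUDU: Ā=202.9414, payoff=0.0000, prob=0.099519
DDUU: Ā=93.5367, payoff=97.7733, prob=0.048602
UDUU: Ā=175.5414, payoff=15.7686, prob=0.099519
DUUU: Ā=155.5414, payoff=35.7686, prob=0.099519
UUUU: Ā=291.9065, payoff=0.0000, prob=0.203776
Price = Σ prob·payoff / R^4 = 34.199523 / 1.810639 = 18.8881

price = 18.8881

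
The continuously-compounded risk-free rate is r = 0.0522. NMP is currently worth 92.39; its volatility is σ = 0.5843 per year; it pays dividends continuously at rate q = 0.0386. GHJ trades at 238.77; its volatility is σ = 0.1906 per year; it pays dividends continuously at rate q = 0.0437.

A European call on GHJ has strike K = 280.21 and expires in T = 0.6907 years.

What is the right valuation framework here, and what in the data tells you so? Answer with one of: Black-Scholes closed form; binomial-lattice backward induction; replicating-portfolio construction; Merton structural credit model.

Key observation: everything needed for the exact continuous-time valuation of the European call on GHJ (strike 280.21) is given, and no feature rules the closed form out.

framework: Black-Scholes closed form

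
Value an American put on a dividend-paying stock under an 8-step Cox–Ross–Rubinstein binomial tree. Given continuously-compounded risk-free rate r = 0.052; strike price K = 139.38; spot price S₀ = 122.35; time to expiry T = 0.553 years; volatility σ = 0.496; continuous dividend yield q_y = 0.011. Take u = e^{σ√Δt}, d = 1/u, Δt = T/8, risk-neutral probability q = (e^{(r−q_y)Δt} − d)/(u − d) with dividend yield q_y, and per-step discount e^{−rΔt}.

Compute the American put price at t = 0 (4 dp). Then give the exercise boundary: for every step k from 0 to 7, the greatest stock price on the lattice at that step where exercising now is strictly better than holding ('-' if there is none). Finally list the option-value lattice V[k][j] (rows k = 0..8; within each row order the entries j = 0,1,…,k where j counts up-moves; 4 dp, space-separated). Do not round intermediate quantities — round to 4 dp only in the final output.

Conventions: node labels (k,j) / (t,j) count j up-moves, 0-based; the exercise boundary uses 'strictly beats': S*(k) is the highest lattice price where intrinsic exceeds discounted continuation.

price = 27.5904
boundary = - - - 82.7369 72.6214 82.7369 94.2615 107.3913
tree:
27.5904
36.1934 18.4144
46.0346 25.7314 10.5721
56.6431 34.8100 16.0225 4.7065
66.7586 45.3577 23.5671 7.9138 1.2436
75.6374 56.6431 33.3897 13.0306 2.3922 0.0000
83.4307 66.7586 45.1185 20.8478 4.6019 0.0000 0.0000
90.2711 75.6374 56.6431 31.9887 8.8527 0.0000 0.0000 0.0000
96.2752 83.4307 66.7586 45.1185 17.0300 0.0000 0.0000 0.0000 0.0000

params: Δt=0.06913 u=1.13929 d=0.87774 q=0.47830 e^(-rΔt)=0.99641
t_8 payoffs: 96.2752 83.4307 66.7586 45.1185 17.0300 0.0000 0.0000 0.0000 0.0000
t_7: node(7,0) S=49.1089 payoff=90.2711 vs cont=89.8083 → 90.2711 [stop]  node(7,1) S=63.7426 payoff=75.6374 vs cont=75.1857 → 75.6374 [stop]  node(7,2) S=82.7369 payoff=56.6431 vs cont=56.2058 → 56.6431 [stop]  node(7,3) S=107.3913 payoff=31.9887 vs cont=31.5702 → 31.9887 [stop]  node(7,4) S=139.3923 payoff=0.0000 vs cont=8.8527 → 8.8527 [wait]  node(7,5) S=180.9291 payoff=0.0000 vs cont=0.0000 → 0.0000 [wait]  node(7,6) S=234.8433 payoff=0.0000 vs cont=0.0000 → 0.0000 [wait]  node(7,7) S=304.8230 payoff=0.0000 vs cont=0.0000 → 0.0000 [wait]  ⇒ S*(7)=107.3913
t_6: node(6,0) S=55.9493 payoff=83.4307 vs cont=82.9731 → 83.4307 [stop]  node(6,1) S=72.6214 payoff=66.7586 vs cont=66.3137 → 66.7586 [stop]  node(6,2) S=94.2615 payoff=45.1185 vs cont=44.6900 → 45.1185 [stop]  node(6,3) S=122.3500 payoff=17.0300 vs cont=20.8478 → 20.8478 [wait]  node(6,4) S=158.8085 payoff=0.0000 vs cont=4.6019 → 4.6019 [wait]  node(6,5) S=206.1310 payoff=0.0000 vs cont=0.0000 → 0.0000 [wait]  node(6,6) S=267.5549 payoff=0.0000 vs cont=0.0000 → 0.0000 [wait]  ⇒ S*(6)=94.2615
t_5: node(5,0) S=63.7426 payoff=75.6374 vs cont=75.1857 → 75.6374 [stop]  node(5,1) S=82.7369 payoff=56.6431 vs cont=56.2058 → 56.6431 [stop]  node(5,2) S=107.3913 payoff=31.9887 vs cont=33.3897 → 33.3897 [wait]  node(5,3) S=139.3923 payoff=0.0000 vs cont=13.0306 → 13.0306 [wait]  node(5,4) S=180.9291 payoff=0.0000 vs cont=2.3922 → 2.3922 [wait]  node(5,5) S=234.8433 payoff=0.0000 vs cont=0.0000 → 0.0000 [wait]  ⇒ S*(5)=82.7369
t_4: node(4,0) S=72.6214 payoff=66.7586 vs cont=66.3137 → 66.7586 [stop]  node(4,1) S=94.2615 payoff=45.1185 vs cont=45.3577 → 45.3577 [wait]  node(4,2) S=122.3500 payoff=17.0300 vs cont=23.5671 → 23.5671 [wait]  node(4,3) S=158.8085 payoff=0.0000 vs cont=7.9138 → 7.9138 [wait]  node(4,4) S=206.1310 payoff=0.0000 vs cont=1.2436 → 1.2436 [wait]  ⇒ S*(4)=72.6214
t_3: node(3,0) S=82.7369 payoff=56.6431 vs cont=56.3199 → 56.6431 [stop]  node(3,1) S=107.3913 payoff=31.9887 vs cont=34.8100 → 34.8100 [wait]  node(3,2) S=139.3923 payoff=0.0000 vs cont=16.0225 → 16.0225 [wait]  node(3,3) S=180.9291 payoff=0.0000 vs cont=4.7065 → 4.7065 [wait]  ⇒ S*(3)=82.7369
t_2: node(2,0) S=94.2615 payoff=45.1185 vs cont=46.0346 → 46.0346 [wait]  node(2,1) S=122.3500 payoff=17.0300 vs cont=25.7314 → 25.7314 [wait]  node(2,2) S=158.8085 payoff=0.0000 vs cont=10.5721 → 10.5721 [wait]  ⇒ S*(2)=-
t_1: node(1,0) S=107.3913 payoff=31.9887 vs cont=36.1934 → 36.1934 [wait]  node(1,1) S=139.3923 payoff=0.0000 vs cont=18.4144 → 18.4144 [wait]  ⇒ S*(1)=-
t_0: node(0,0) S=122.3500 payoff=17.0300 vs cont=27.5904 → 27.5904 [wait]  ⇒ S*(0)=-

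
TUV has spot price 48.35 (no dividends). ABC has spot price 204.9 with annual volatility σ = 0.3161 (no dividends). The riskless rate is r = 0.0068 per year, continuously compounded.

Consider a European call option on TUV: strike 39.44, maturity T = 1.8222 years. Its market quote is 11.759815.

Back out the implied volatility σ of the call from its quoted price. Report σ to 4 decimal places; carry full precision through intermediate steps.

At σ = 0.2537 the Black–Scholes value reproduces the quote:
σ√T = 0.2537·√1.8222 = 0.342467
d₁ = (ln(S/K) + (r+σ²/2)T) / (σ√T) = (ln(48.35/39.44) + (0.0068+0.2537²/2)·1.8222) / 0.342467 = (0.203686 + 0.071033) / 0.342467 = 0.802175
d₂ = d₁ − σ√T = 0.802175 − 0.342467 = 0.459708
e^{−rT} = 0.987685
N(d₁) = 0.788774,  N(d₂) = 0.677137
V = S·N(d₁) − K·e^{−rT}·N(d₂) = 38.137233 − 26.377419 = 11.759815 (the quoted price), and the Black–Scholes price is strictly increasing in σ, so σ is unique

sigma = 0.2537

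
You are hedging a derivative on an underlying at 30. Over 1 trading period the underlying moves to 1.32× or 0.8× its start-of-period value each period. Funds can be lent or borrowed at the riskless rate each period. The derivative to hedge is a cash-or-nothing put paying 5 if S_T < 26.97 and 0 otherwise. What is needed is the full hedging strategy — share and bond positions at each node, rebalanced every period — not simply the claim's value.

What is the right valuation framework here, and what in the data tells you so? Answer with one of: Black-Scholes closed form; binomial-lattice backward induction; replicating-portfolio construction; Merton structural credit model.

Key observation: the task asks for the hedge itself — share and bond holdings at every node of the 1-period tree on spot 30 with factors 1.32/0.8 — which is exactly what the replicating-portfolio construction produces.

framework: replicating-portfolio construction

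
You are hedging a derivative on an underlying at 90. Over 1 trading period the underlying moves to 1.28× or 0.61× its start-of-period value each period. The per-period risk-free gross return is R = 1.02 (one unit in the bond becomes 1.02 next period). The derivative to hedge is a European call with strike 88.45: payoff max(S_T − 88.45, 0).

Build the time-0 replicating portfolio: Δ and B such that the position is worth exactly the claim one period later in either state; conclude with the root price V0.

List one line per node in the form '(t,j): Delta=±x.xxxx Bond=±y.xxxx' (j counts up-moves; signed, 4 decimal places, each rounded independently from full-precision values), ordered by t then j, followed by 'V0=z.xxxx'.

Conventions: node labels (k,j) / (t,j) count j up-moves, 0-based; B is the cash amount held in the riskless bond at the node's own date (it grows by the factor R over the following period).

No-arbitrage ⇒ martingale measure with p* = (R−d)/(u−d) = 0.6119.
Terminal payoffs: V(1,0)=0.0000, V(1,1)=26.7500
(0,0): S=90.0000. Δ = (V_up−V_dn)/(S_up−S_dn) = (26.7500−0.0000)/(115.2000−54.9000) = 0.4436. V = [p*·26.7500 + (1−p*)·0.0000]/1.02 = 16.0484. B = V − Δ·S = -23.8769.
Check: Δ(0,0)·S0 + B(0,0) = 16.0484 = V0.

(0,0): Delta=0.4436 Bond=-23.8769
V0=16.0484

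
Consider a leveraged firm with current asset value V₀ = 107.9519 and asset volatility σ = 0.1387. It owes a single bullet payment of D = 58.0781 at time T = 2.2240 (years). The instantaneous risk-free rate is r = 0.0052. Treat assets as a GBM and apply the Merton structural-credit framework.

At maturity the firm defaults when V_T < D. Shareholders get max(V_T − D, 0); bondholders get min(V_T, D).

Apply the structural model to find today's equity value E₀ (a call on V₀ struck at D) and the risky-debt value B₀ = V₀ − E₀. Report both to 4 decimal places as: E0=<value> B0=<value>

With assets at 107.9519 and a single debt payment of 58.0781 at 2.2240 years:
d₁ = [ln(V₀/D) + (r + σ²/2)T] / (σ√T)
   = [ln(107.9519/58.0781) + (0.0052 + 0.5·0.1387²)·2.2240] / (0.1387·√2.2240)
   = [0.619897 + 0.032957] / 0.206844 = 3.156257
d₂ = d₁ − σ√T = 3.156257 − 0.206844 = 2.949413
N(d₁) = 0.999201,  N(d₂) = 0.998408,  e^(−rT) = 0.988502
E₀ = V₀·N(d₁) − D·e^(−rT)·N(d₂)
   = 107.9519·0.999201 − 58.0781·0.988502·0.998408 = 50.546726
B₀ = V₀ − E₀ = 107.9519 − 50.546726 = 57.405174

E0=50.5467 B0=57.4052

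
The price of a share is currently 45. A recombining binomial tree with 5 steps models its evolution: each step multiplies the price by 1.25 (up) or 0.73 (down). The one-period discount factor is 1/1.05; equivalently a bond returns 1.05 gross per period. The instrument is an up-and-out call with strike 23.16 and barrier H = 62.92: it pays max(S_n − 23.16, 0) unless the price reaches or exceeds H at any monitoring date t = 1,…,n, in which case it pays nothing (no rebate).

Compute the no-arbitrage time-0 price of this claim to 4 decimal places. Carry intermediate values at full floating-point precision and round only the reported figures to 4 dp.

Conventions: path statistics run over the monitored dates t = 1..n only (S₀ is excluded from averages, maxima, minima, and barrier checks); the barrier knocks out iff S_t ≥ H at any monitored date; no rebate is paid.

With p* = (R−d)/(u−d) = 0.6154, sum probability × payoff across the paths and divide by R^5.
Enumerate all 2^5 = 32 price paths (U = up ×1.25, D = down ×0.73); each path with k up-moves has probability p*^k·(1−p*)^(5−k).
DDDDD: M=32.8500, payoff=0.0000, prob=0.008417
UDDDD: M=56.2500, payoff=0.0000, prob=0.013466
DUDDD: M=41.0625, payoff=0.0000, prob=0.013466
UUDDD: M=70.3125, payoff=0.0000, prob=0.021546
DDUDD: M=32.8500, payoff=0.0000, prob=0.013466
UDUDD: M=56.2500, payoff=4.1928, prob=0.021546
DUUDD: M=51.3281, payoff=4.1928, prob=0.021546
UUUDD: M=87.8906, payoff=0.0000, prob=0.034474
DDDUD: M=32.8500, payoff=0.0000, prob=0.013466
UDDUD: M=56.2500, payoff=4.1928, prob=0.021546
DUDUD: M=41.0625, payoff=4.1928, prob=0.021546
UUDUD: M=70.3125, payoff=0.0000, prob=0.034474
DDUUD: M=37.4695, payoff=4.1928, prob=0.021546
UDUUD: M=64.1602, payoff=0.0000, prob=0.034474
DUUUD: M=64.1602, payoff=0.0000, prob=0.034474
UUUUD: M=109.8633, payoff=0.0000, prob=0.055159
DDDDU: M=32.8500, payoff=0.0000, prob=0.013466
UDDDU: M=56.2500, payoff=4.1928, prob=0.021546
DUDDU: M=41.0625, payoff=4.1928, prob=0.021546
UUDDU: M=70.3125, payoff=0.0000, prob=0.034474
DDUDU: M=32.8500, payoff=4.1928, prob=0.021546
UDUDU: M=56.2500, payoff=23.6769, prob=0.034474
DUUDU: M=51.3281, payoff=23.6769, prob=0.034474
UUUDU: M=87.8906, payoff=0.0000, prob=0.055159
DDDUU: M=32.8500, payoff=4.1928, prob=0.021546
UDDUU: M=56.2500, payoff=23.6769, prob=0.034474
DUDUU: M=46.8369, payoff=23.6769, prob=0.034474
UUDUU: M=80.2002, payoff=0.0000, prob=0.055159
DDUUU: M=46.8369, payoff=23.6769, prob=0.034474
UDUUU: M=80.2002, payoff=0.0000, prob=0.055159
DUUUU: M=80.2002, payoff=0.0000, prob=0.055159
UUUUU: M=137.3291, payoff=0.0000, prob=0.088254
Price = Σ prob·payoff / R^5 = 4.894251 / 1.276282 = 3.8348

price = 3.8348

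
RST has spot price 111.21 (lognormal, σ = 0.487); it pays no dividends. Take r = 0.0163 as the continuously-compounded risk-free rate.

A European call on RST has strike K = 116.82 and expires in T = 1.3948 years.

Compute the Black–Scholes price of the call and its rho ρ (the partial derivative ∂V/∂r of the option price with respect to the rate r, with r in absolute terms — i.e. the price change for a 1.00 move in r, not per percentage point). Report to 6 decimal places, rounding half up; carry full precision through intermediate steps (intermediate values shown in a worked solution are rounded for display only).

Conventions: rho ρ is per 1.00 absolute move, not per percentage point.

price = 24.042101
ρ = 58.826882

σ√T = 0.487·√1.3948 = 0.575155
d₁ = (ln(S/K) + (r+σ²/2)T) / (σ√T) = (ln(111.21/116.82) + (0.0163+0.487²/2)·1.3948) / 0.575155 = (-0.049214 + 0.188137) / 0.575155 = 0.241540
d₂ = d₁ − σ√T = 0.241540 − 0.575155 = -0.333615
e^{−rT} = 0.977521
N(d₁) = 0.595432,  N(d₂) = 0.369335
Call price V = S·N(d₁) − K·e^{−rT}·N(d₂) = 66.217956 − 42.175855 = 24.042101
ρ = K·T·e^{−rT}·N(d₂) = 58.826882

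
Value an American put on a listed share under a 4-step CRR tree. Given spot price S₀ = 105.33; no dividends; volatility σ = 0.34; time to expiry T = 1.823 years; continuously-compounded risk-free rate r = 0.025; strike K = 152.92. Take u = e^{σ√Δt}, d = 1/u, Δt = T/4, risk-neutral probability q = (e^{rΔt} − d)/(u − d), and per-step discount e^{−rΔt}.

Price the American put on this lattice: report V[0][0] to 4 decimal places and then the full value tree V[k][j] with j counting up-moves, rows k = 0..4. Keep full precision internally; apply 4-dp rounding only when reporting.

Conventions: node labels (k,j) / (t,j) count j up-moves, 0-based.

Δt=0.45575  u=1.25801  d=0.79491  q=0.46761  discount=0.98867
step 4 (expiry): payoffs max(K−S,0) = 110.8652 86.3646 47.5900 0.0000 0.0000
k=3: (k=3,j=0): S=52.9053, K−S=100.0147, hold=98.2822 ⇒ V=100.0147 exercise | (k=3,j=1): S=83.7274, K−S=69.1926, hold=67.4601 ⇒ V=69.1926 exercise | (k=3,j=2): S=132.5062, K−S=20.4138, hold=25.0493 ⇒ V=25.0493 continue | (k=3,j=3): S=209.7031, K−S=0.0000, hold=0.0000 ⇒ V=0.0000 continue
k=2: (k=2,j=0): S=66.5554, K−S=86.3646, hold=84.6321 ⇒ V=86.3646 exercise | (k=2,j=1): S=105.3300, K−S=47.5900, hold=48.0006 ⇒ V=48.0006 continue | (k=2,j=2): S=166.6942, K−S=0.0000, hold=13.1849 ⇒ V=13.1849 continue
k=1: (k=1,j=0): S=83.7274, K−S=69.1926, hold=67.6500 ⇒ V=69.1926 exercise | (k=1,j=1): S=132.5062, K−S=20.4138, hold=31.3610 ⇒ V=31.3610 continue
k=0: (k=0,j=0): S=105.3300, K−S=47.5900, hold=50.9186 ⇒ V=50.9186 continue

price = 50.9186
tree:
50.9186
69.1926 31.3610
86.3646 48.0006 13.1849
100.0147 69.1926 25.0493 0.0000
110.8652 86.3646 47.5900 0.0000 0.0000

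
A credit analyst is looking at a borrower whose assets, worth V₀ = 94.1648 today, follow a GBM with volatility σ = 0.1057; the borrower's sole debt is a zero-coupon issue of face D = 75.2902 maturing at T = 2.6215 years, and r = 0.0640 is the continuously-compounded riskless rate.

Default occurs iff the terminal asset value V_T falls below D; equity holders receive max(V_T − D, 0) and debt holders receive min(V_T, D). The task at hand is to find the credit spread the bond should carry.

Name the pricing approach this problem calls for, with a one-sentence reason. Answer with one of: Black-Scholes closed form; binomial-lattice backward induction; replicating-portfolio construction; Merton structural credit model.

framework: Merton structural credit model

Key observation: a levered firm with one bullet debt due at 2.6215 years is the canonical structural-credit setup: equity is a call on the firm's assets struck at the face value.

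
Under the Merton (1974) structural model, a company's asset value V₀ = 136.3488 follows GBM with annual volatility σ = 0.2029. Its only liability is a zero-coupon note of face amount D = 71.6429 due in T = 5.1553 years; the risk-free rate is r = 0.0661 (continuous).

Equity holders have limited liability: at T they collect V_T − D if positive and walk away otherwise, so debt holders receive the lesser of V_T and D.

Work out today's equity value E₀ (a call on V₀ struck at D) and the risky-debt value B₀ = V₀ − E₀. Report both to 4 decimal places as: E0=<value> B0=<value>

E0=85.6142 B0=50.7346

Apply the equity-as-call identities (strike 71.6429, horizon 5.1553 years):
d₁ = [ln(V₀/D) + (r + σ²/2)T] / (σ√T)
   = [ln(136.3488/71.6429) + (0.0661 + 0.5·0.2029²)·5.1553] / (0.2029·√5.1553)
   = [0.643522 + 0.446883] / 0.460690 = 2.366895
d₂ = d₁ − σ√T = 2.366895 − 0.460690 = 1.906205
N(d₁) = 0.991031,  N(d₂) = 0.971688,  e^(−rT) = 0.711226
E₀ = V₀·N(d₁) − D·e^(−rT)·N(d₂)
   = 136.3488·0.991031 − 71.6429·0.711226·0.971688 = 85.614216
B₀ = V₀ − E₀ = 136.3488 − 85.614216 = 50.734584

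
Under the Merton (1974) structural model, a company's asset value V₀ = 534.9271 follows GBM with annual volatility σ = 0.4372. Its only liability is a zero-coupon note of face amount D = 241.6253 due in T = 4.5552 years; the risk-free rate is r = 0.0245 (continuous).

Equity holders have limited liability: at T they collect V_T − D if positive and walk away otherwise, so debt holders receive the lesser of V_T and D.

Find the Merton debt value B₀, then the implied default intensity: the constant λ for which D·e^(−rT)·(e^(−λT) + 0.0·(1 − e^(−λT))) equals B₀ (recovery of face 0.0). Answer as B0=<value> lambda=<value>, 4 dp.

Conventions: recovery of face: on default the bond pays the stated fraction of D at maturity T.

Equity is a call on the firm's assets struck at D = 241.6253:
d₁ = [ln(V₀/D) + (r + σ²/2)T] / (σ√T)
   = [ln(534.9271/241.6253) + (0.0245 + 0.5·0.4372²)·4.5552] / (0.4372·√4.5552)
   = [0.794742 + 0.546952] / 0.933112 = 1.437870
d₂ = d₁ − σ√T = 1.437870 − 0.933112 = 0.504758
N(d₁) = 0.924765,  N(d₂) = 0.693135,  e^(−rT) = 0.894400
E₀ = V₀·N(d₁) − D·e^(−rT)·N(d₂)
   = 534.9271·0.924765 − 241.6253·0.894400·0.693135 = 344.888355
B₀ = V₀ − E₀ = 534.9271 − 344.888355 = 190.038745
e^(−λT) = (B₀·e^(rT)/D − 0)/(1 − 0) = (190.0387·1.118068/241.6253 − 0)/1 = 0.87936252
λ = −ln(0.87936252)/4.5552 = 0.028222

B0=190.0387 lambda=0.0282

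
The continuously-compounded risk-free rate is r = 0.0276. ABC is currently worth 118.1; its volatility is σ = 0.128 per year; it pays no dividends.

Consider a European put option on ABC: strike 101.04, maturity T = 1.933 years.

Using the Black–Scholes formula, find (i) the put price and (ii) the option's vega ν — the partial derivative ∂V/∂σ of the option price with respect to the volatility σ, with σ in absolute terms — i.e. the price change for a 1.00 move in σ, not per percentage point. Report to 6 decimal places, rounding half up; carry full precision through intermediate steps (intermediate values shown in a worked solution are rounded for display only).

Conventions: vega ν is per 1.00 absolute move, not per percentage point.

price = 1.111258
ν = 29.413353

σ√T = 0.128·√1.933 = 0.177961
d₁ = (ln(S/K) + (r+σ²/2)T) / (σ√T) = (ln(118.1/101.04) + (0.0276+0.128²/2)·1.933) / 0.177961 = (0.156015 + 0.069186) / 0.177961 = 1.265449
d₂ = d₁ − σ√T = 1.265449 − 0.177961 = 1.087488
e^{−rT} = 0.948047
N(−d₁) = 0.102855,  N(−d₂) = 0.138411
Put price V = K·e^{−rT}·N(−d₂) − S·N(−d₁) = 13.258451 − 12.147193 = 1.111258
φ(d₁) = (1/√(2π))·e^{−d₁²/2} = 0.179134
ν = S·φ(d₁)·√T = 29.413353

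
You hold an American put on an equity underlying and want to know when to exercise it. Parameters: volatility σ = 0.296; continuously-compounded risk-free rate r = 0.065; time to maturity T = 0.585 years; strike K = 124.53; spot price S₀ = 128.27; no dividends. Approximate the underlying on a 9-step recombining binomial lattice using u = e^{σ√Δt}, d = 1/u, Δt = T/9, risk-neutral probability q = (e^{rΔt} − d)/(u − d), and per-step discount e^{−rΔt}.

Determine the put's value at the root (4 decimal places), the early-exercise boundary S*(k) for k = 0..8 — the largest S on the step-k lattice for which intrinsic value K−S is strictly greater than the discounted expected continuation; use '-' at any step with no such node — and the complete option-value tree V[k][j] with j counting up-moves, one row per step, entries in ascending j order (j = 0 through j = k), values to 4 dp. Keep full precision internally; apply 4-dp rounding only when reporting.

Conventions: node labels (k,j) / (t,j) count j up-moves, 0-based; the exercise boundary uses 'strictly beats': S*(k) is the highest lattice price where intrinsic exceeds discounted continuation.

price = 8.0850
boundary = - - - - 94.8480 102.2827 94.8480 102.2827 110.3003
tree:
8.0850
11.7213 4.6467
16.5161 7.1967 2.2273
22.5374 10.8490 3.7357 0.7917
29.6820 15.8376 6.1304 1.4583 0.1557
36.5763 22.2473 9.7904 2.6531 0.3187 0.0000
42.9695 29.6820 15.1015 4.7519 0.6520 0.0000 0.0000
48.8980 36.5763 22.2473 8.3387 1.3339 0.0000 0.0000 0.0000
54.3956 42.9695 29.6820 14.2297 2.7291 0.0000 0.0000 0.0000 0.0000
59.4935 48.8980 36.5763 22.2473 5.5837 0.0000 0.0000 0.0000 0.0000 0.0000

params: Δt=0.06500 u=1.07839 d=0.92731 q=0.50917 e^(-rΔt)=0.99578
t_9 payoffs: 59.4935 48.8980 36.5763 22.2473 5.5837 0.0000 0.0000 0.0000 0.0000 0.0000
t_8: node(8,0) S=70.1344 payoff=54.3956 vs cont=53.8706 → 54.3956 [stop]  node(8,1) S=81.5605 payoff=42.9695 vs cont=42.4445 → 42.9695 [stop]  node(8,2) S=94.8480 payoff=29.6820 vs cont=29.1570 → 29.6820 [stop]  node(8,3) S=110.3003 payoff=14.2297 vs cont=13.7047 → 14.2297 [stop]  node(8,4) S=128.2700 payoff=0.0000 vs cont=2.7291 → 2.7291 [wait]  node(8,5) S=149.1673 payoff=0.0000 vs cont=0.0000 → 0.0000 [wait]  node(8,6) S=173.4691 payoff=0.0000 vs cont=0.0000 → 0.0000 [wait]  node(8,7) S=201.7300 payoff=0.0000 vs cont=0.0000 → 0.0000 [wait]  node(8,8) S=234.5952 payoff=0.0000 vs cont=0.0000 → 0.0000 [wait]  ⇒ S*(8)=110.3003
t_7: node(7,0) S=75.6320 payoff=48.8980 vs cont=48.3730 → 48.8980 [stop]  node(7,1) S=87.9537 payoff=36.5763 vs cont=36.0513 → 36.5763 [stop]  node(7,2) S=102.2827 payoff=22.2473 vs cont=21.7222 → 22.2473 [stop]  node(7,3) S=118.9463 payoff=5.5837 vs cont=8.3387 → 8.3387 [wait]  node(7,4) S=138.3246 payoff=0.0000 vs cont=1.3339 → 1.3339 [wait]  node(7,5) S=160.8599 payoff=0.0000 vs cont=0.0000 → 0.0000 [wait]  node(7,6) S=187.0666 payoff=0.0000 vs cont=0.0000 → 0.0000 [wait]  node(7,7) S=217.5428 payoff=0.0000 vs cont=0.0000 → 0.0000 [wait]  ⇒ S*(7)=102.2827
t_6: node(6,0) S=81.5605 payoff=42.9695 vs cont=42.4445 → 42.9695 [stop]  node(6,1) S=94.8480 payoff=29.6820 vs cont=29.1570 → 29.6820 [stop]  node(6,2) S=110.3003 payoff=14.2297 vs cont=15.1015 → 15.1015 [wait]  node(6,3) S=128.2700 payoff=0.0000 vs cont=4.7519 → 4.7519 [wait]  node(6,4) S=149.1673 payoff=0.0000 vs cont=0.6520 → 0.6520 [wait]  node(6,5) S=173.4691 payoff=0.0000 vs cont=0.0000 → 0.0000 [wait]  node(6,6) S=201.7300 payoff=0.0000 vs cont=0.0000 → 0.0000 [wait]  ⇒ S*(6)=94.8480
t_5: node(5,0) S=87.9537 payoff=36.5763 vs cont=36.0513 → 36.5763 [stop]  node(5,1) S=102.2827 payoff=22.2473 vs cont=22.1642 → 22.2473 [stop]  node(5,2) S=118.9463 payoff=5.5837 vs cont=9.7904 → 9.7904 [wait]  node(5,3) S=138.3246 payoff=0.0000 vs cont=2.6531 → 2.6531 [wait]  node(5,4) S=160.8599 payoff=0.0000 vs cont=0.3187 → 0.3187 [wait]  node(5,5) S=187.0666 payoff=0.0000 vs cont=0.0000 → 0.0000 [wait]  ⇒ S*(5)=102.2827
t_4: node(4,0) S=94.8480 payoff=29.6820 vs cont=29.1570 → 29.6820 [stop]  node(4,1) S=110.3003 payoff=14.2297 vs cont=15.8376 → 15.8376 [wait]  node(4,2) S=128.2700 payoff=0.0000 vs cont=6.1304 → 6.1304 [wait]  node(4,3) S=149.1673 payoff=0.0000 vs cont=1.4583 → 1.4583 [wait]  node(4,4) S=173.4691 payoff=0.0000 vs cont=0.1557 → 0.1557 [wait]  ⇒ S*(4)=94.8480
t_3: node(3,0) S=102.2827 payoff=22.2473 vs cont=22.5374 → 22.5374 [wait]  node(3,1) S=118.9463 payoff=5.5837 vs cont=10.8490 → 10.8490 [wait]  node(3,2) S=138.3246 payoff=0.0000 vs cont=3.7357 → 3.7357 [wait]  node(3,3) S=160.8599 payoff=0.0000 vs cont=0.7917 → 0.7917 [wait]  ⇒ S*(3)=-
t_2: node(2,0) S=110.3003 payoff=14.2297 vs cont=16.5161 → 16.5161 [wait]  node(2,1) S=128.2700 payoff=0.0000 vs cont=7.1967 → 7.1967 [wait]  node(2,2) S=149.1673 payoff=0.0000 vs cont=2.2273 → 2.2273 [wait]  ⇒ S*(2)=-
t_1: node(1,0) S=118.9463 payoff=5.5837 vs cont=11.7213 → 11.7213 [wait]  node(1,1) S=138.3246 payoff=0.0000 vs cont=4.6467 → 4.6467 [wait]  ⇒ S*(1)=-
t_0: node(0,0) S=128.2700 payoff=0.0000 vs cont=8.0850 → 8.0850 [wait]  ⇒ S*(0)=-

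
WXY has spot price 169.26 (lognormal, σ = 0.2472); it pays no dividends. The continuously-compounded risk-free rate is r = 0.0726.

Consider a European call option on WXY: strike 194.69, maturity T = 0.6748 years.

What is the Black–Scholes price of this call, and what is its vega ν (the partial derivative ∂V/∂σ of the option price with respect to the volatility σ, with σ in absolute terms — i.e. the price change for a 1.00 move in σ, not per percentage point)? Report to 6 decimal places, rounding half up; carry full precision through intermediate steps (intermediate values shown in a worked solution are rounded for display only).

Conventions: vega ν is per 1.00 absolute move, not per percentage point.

σ√T = 0.2472·√0.6748 = 0.203065
d₁ = (ln(S/K) + (r+σ²/2)T) / (σ√T) = (ln(169.26/194.69) + (0.0726+0.2472²/2)·0.6748) / 0.203065 = (-0.139973 + 0.069608) / 0.203065 = -0.346510
d₂ = d₁ − σ√T = -0.346510 − 0.203065 = -0.549576
e^{−rT} = 0.952190
N(d₁) = 0.364480,  N(d₂) = 0.291305
Call price V = S·N(d₁) − K·e^{−rT}·N(d₂) = 61.691813 − 54.002706 = 7.689106
φ(d₁) = (1/√(2π))·e^{−d₁²/2} = 0.375697
ν = S·φ(d₁)·√T = 52.237115

price = 7.689106
ν = 52.237115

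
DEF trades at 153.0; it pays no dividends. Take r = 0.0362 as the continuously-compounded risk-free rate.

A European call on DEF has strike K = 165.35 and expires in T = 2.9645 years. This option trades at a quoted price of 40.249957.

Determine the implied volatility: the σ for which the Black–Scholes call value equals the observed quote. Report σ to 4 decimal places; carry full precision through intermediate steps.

At σ = 0.3730 the Black–Scholes value reproduces the quote:
σ√T = 0.373·√2.9645 = 0.642221
d₁ = (ln(S/K) + (r+σ²/2)T) / (σ√T) = (ln(153.0/165.35) + (0.0362+0.373²/2)·2.9645) / 0.642221 = (-0.077627 + 0.313539) / 0.642221 = 0.367338
d₂ = d₁ − σ√T = 0.367338 − 0.642221 = -0.274883
e^{−rT} = 0.898243
N(d₁) = 0.643317,  N(d₂) = 0.391703
V = S·N(d₁) − K·e^{−rT}·N(d₂) = 98.427443 − 58.177486 = 40.249957 (matching the quote); vega is positive throughout, so no other σ reproduces this price

sigma = 0.3730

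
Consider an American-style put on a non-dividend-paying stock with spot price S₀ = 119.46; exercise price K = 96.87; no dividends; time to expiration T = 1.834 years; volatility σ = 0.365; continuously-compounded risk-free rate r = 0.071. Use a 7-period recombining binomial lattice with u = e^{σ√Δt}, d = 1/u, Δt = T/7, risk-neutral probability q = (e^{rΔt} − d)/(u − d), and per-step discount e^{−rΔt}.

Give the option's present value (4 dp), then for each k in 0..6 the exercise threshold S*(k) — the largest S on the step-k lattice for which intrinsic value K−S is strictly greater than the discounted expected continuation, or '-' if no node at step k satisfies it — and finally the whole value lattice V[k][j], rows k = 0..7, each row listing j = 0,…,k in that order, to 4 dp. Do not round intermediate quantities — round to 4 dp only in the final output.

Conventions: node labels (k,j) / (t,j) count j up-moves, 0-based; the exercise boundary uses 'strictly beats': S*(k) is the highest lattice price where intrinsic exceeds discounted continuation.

params: Δt=0.26200 u=1.20542 d=0.82959 q=0.50339 e^(-rΔt)=0.98157
t_7 payoffs: 64.5663 49.9315 28.6665 0.0000 0.0000 0.0000 0.0000 0.0000
t_6: node(6,0) S=38.9395 payoff=57.9305 vs cont=56.1452 → 57.9305 [stop]  node(6,1) S=56.5806 payoff=40.2894 vs cont=38.5040 → 40.2894 [stop]  node(6,2) S=82.2139 payoff=14.6561 vs cont=13.9738 → 14.6561 [stop]  node(6,3) S=119.4600 payoff=0.0000 vs cont=0.0000 → 0.0000 [wait]  node(6,4) S=173.5801 payoff=0.0000 vs cont=0.0000 → 0.0000 [wait]  node(6,5) S=252.2186 payoff=0.0000 vs cont=0.0000 → 0.0000 [wait]  node(6,6) S=366.4835 payoff=0.0000 vs cont=0.0000 → 0.0000 [wait]  ⇒ S*(6)=82.2139
t_5: node(5,0) S=46.9385 payoff=49.9315 vs cont=48.1462 → 49.9315 [stop]  node(5,1) S=68.2035 payoff=28.6665 vs cont=26.8812 → 28.6665 [stop]  node(5,2) S=99.1023 payoff=0.0000 vs cont=7.1443 → 7.1443 [wait]  node(5,3) S=143.9996 payoff=0.0000 vs cont=0.0000 → 0.0000 [wait]  node(5,4) S=209.2370 payoff=0.0000 vs cont=0.0000 → 0.0000 [wait]  node(5,5) S=304.0296 payoff=0.0000 vs cont=0.0000 → 0.0000 [wait]  ⇒ S*(5)=68.2035
t_4: node(4,0) S=56.5806 payoff=40.2894 vs cont=38.5040 → 40.2894 [stop]  node(4,1) S=82.2139 payoff=14.6561 vs cont=17.5039 → 17.5039 [wait]  node(4,2) S=119.4600 payoff=0.0000 vs cont=3.4826 → 3.4826 [wait]  node(4,3) S=173.5801 payoff=0.0000 vs cont=0.0000 → 0.0000 [wait]  node(4,4) S=252.2186 payoff=0.0000 vs cont=0.0000 → 0.0000 [wait]  ⇒ S*(4)=56.5806
t_3: node(3,0) S=68.2035 payoff=28.6665 vs cont=28.2883 → 28.6665 [stop]  node(3,1) S=99.1023 payoff=0.0000 vs cont=10.2532 → 10.2532 [wait]  node(3,2) S=143.9996 payoff=0.0000 vs cont=1.6976 → 1.6976 [wait]  node(3,3) S=209.2370 payoff=0.0000 vs cont=0.0000 → 0.0000 [wait]  ⇒ S*(3)=68.2035
t_2: node(2,0) S=82.2139 payoff=14.6561 vs cont=19.0400 → 19.0400 [wait]  node(2,1) S=119.4600 payoff=0.0000 vs cont=5.8368 → 5.8368 [wait]  node(2,2) S=173.5801 payoff=0.0000 vs cont=0.8275 → 0.8275 [wait]  ⇒ S*(2)=-
t_1: node(1,0) S=99.1023 payoff=0.0000 vs cont=12.1653 → 12.1653 [wait]  node(1,1) S=143.9996 payoff=0.0000 vs cont=3.2541 → 3.2541 [wait]  ⇒ S*(1)=-
t_0: node(0,0) S=119.4600 payoff=0.0000 vs cont=7.5380 → 7.5380 [wait]  ⇒ S*(0)=-

price = 7.5380
boundary = - - - 68.2035 56.5806 68.2035 82.2139
tree:
7.5380
12.1653 3.2541
19.0400 5.8368 0.8275
28.6665 10.2532 1.6976 0.0000
40.2894 17.5039 3.4826 0.0000 0.0000
49.9315 28.6665 7.1443 0.0000 0.0000 0.0000
57.9305 40.2894 14.6561 0.0000 0.0000 0.0000 0.0000
64.5663 49.9315 28.6665 0.0000 0.0000 0.0000 0.0000 0.0000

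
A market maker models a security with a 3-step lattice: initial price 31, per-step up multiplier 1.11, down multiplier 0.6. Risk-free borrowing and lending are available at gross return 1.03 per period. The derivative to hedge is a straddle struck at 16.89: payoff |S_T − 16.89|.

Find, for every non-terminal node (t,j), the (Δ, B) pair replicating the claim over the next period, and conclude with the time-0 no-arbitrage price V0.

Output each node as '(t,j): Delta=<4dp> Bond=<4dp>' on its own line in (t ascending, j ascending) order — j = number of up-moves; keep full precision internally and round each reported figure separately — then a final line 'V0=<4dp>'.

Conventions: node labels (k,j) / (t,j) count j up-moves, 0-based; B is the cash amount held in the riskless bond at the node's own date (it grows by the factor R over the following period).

No-arbitrage ⇒ martingale measure with p* = (R−d)/(u−d) = 0.8431.
Terminal payoffs: V(3,0)=10.1940, V(3,1)=4.5024, V(3,2)=6.0271, V(3,3)=25.5066
Node (2,0) S=11.1600: V=(p*·4.5024+(1−p*)·10.1940)/1.03=5.2381; Δ=(4.5024−10.1940)/(12.3876−6.6960)=-1.0000; B=V−Δ·S=16.3981
Node (2,1) S=20.6460: V=(p*·6.0271+(1−p*)·4.5024)/1.03=5.6193; Δ=(6.0271−4.5024)/(22.9171−12.3876)=0.1448; B=V−Δ·S=2.6298
Node (2,2) S=38.1951: V=(p*·25.5066+(1−p*)·6.0271)/1.03=21.7970; Δ=(25.5066−6.0271)/(42.3966−22.9171)=1.0000; B=V−Δ·S=-16.3981
Node (1,0) S=18.6000: V=(p*·5.6193+(1−p*)·5.2381)/1.03=5.3976; Δ=(5.6193−5.2381)/(20.6460−11.1600)=0.0402; B=V−Δ·S=4.6500
Node (1,1) S=34.4100: V=(p*·21.7970+(1−p*)·5.6193)/1.03=18.6984; Δ=(21.7970−5.6193)/(38.1951−20.6460)=0.9219; B=V−Δ·S=-13.0226
Node (0,0) S=31.0000: V=(p*·18.6984+(1−p*)·5.3976)/1.03=16.1282; Δ=(18.6984−5.3976)/(34.4100−18.6000)=0.8413; B=V−Δ·S=-9.9519
As a check, the time-0 holding Δ(0,0)·S0 + B(0,0) comes to 16.1282 — exactly V0.

(0,0): Delta=0.8413 Bond=-9.9519
(1,0): Delta=0.0402 Bond=4.6500
(1,1): Delta=0.9219 Bond=-13.0226
(2,0): Delta=-1.0000 Bond=16.3981
(2,1): Delta=0.1448 Bond=2.6298
(2,2): Delta=1.0000 Bond=-16.3981
V0=16.1282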